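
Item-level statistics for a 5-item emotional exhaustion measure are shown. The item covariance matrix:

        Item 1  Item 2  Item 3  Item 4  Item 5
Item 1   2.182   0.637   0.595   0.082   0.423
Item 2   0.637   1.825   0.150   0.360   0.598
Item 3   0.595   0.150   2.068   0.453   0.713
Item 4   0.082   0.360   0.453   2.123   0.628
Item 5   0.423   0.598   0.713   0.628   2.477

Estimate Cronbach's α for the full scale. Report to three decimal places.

α = 0.581

sum of item variances = 2.182 + 1.825 + 2.068 + 2.123 + 2.477 = 10.675
Sum of the distinct covariances = 4.639
σ²_total = 10.675 + 2 × 4.639 = 19.953
α = (k/(k−1))·(1 − sum of item variances/σ²_total) = (5/4)·(1 − 10.675/19.953) = 0.581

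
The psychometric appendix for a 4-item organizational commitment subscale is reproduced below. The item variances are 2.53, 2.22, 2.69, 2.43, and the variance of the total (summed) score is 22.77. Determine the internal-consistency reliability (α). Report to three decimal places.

Σσᵢ² = 2.53 + 2.22 + 2.69 + 2.43 = 9.87
α = (k/(k−1))·(1 − Σσᵢ²/Var(T)) = (4/3)·(1 − 9.87/22.77) = 0.755

α = 0.755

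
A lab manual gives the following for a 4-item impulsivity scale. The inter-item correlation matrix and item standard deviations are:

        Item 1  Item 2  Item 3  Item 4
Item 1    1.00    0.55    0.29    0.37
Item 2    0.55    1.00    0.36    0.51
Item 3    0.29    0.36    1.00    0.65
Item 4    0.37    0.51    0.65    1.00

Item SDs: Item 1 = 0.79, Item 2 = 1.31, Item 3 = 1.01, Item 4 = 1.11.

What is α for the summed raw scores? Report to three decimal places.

Σσ²ᵢ = 0.79² + 1.31² + 1.01² + 1.11² = 4.5924
Covariances σ_ij = r_ij · s_i · s_j:
  σ(Item 1,Item 2) = 0.55 × 0.79 × 1.31 = 0.5692
  σ(Item 1,Item 3) = 0.29 × 0.79 × 1.01 = 0.2314
  σ(Item 1,Item 4) = 0.37 × 0.79 × 1.11 = 0.3245
  σ(Item 2,Item 3) = 0.36 × 1.31 × 1.01 = 0.4763
  σ(Item 2,Item 4) = 0.51 × 1.31 × 1.11 = 0.7416
  σ(Item 3,Item 4) = 0.65 × 1.01 × 1.11 = 0.7287
σ²_T = Σσ²ᵢ + 2·Σσ_ij = 4.5924 + 2 × 3.0717 = 10.7358
α = (4/3)·(1 − 4.5924/10.7358) = 0.763

α = 0.763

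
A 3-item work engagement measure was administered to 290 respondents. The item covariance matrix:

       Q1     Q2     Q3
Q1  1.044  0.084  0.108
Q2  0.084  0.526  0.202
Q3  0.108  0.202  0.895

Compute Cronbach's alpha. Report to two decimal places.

α = 0.36

Σσᵢ² = 1.044 + 0.526 + 0.895 = 2.465
Σ_{i<j} σ_ij = 0.394
σ²_total = 2.465 + 2 × 0.394 = 3.253
α = (k/(k−1))·(1 − Σσᵢ²/σ²_total) = (3/2)·(1 − 2.465/3.253) = 0.36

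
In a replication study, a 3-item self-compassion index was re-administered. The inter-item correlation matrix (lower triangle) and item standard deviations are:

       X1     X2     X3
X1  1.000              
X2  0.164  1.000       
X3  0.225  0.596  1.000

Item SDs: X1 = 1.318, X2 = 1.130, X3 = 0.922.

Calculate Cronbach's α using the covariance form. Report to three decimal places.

α = 0.556

Σσ²ᵢ = 1.318² + 1.130² + 0.922² = 3.8641
Covariances σ_ij = r_ij · s_i · s_j:
  σ(X1,X2) = 0.164 × 1.318 × 1.130 = 0.2443
  σ(X1,X3) = 0.225 × 1.318 × 0.922 = 0.2734
  σ(X2,X3) = 0.596 × 1.130 × 0.922 = 0.6209
σ²_T = Σσ²ᵢ + 2·Σσ_ij = 3.8641 + 2 × 1.1386 = 6.1413
α = (3/2)·(1 − 3.8641/6.1413) = 0.556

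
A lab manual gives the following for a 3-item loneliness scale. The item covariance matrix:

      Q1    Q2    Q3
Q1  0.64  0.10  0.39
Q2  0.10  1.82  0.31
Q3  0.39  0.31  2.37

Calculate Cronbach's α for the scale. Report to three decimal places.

ΣVar(i) = 0.64 + 1.82 + 2.37 = 4.83
Sum of off-diagonal covariances = 0.80
Var(T) = 4.83 + 2 × 0.80 = 6.43
α = (k/(k−1))·(1 − ΣVar(i)/Var(T)) = (3/2)·(1 − 4.83/6.43) = 0.373

α = 0.373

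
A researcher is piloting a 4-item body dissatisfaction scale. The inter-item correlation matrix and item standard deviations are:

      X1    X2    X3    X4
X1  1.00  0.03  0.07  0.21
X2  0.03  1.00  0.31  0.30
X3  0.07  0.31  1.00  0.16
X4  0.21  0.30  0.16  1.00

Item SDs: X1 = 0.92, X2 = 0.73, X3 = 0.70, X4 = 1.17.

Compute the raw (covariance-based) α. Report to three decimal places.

Σσ²ᵢ = 0.92² + 0.73² + 0.70² + 1.17² = 3.2382
Covariances σ_ij = r_ij · s_i · s_j:
  σ(X1,X2) = 0.03 × 0.92 × 0.73 = 0.0201
  σ(X1,X3) = 0.07 × 0.92 × 0.70 = 0.0451
  σ(X1,X4) = 0.21 × 0.92 × 1.17 = 0.2260
  σ(X2,X3) = 0.31 × 0.73 × 0.70 = 0.1584
  σ(X2,X4) = 0.30 × 0.73 × 1.17 = 0.2562
  σ(X3,X4) = 0.16 × 0.70 × 1.17 = 0.1310
σ²_T = Σσ²ᵢ + 2·Σσ_ij = 3.2382 + 2 × 0.8368 = 4.9118
α = (4/3)·(1 − 3.2382/4.9118) = 0.454

α = 0.454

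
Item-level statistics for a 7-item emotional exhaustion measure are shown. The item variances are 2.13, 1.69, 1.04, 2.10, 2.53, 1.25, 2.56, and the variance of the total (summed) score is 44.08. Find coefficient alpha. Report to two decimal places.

coefficient alpha = 0.81

ΣVar(i) = 2.13 + 1.69 + 1.04 + 2.10 + 2.53 + 1.25 + 2.56 = 13.30
α = (k/(k−1))·(1 − ΣVar(i)/σ²_T) = (7/6)·(1 − 13.30/44.08) = 0.81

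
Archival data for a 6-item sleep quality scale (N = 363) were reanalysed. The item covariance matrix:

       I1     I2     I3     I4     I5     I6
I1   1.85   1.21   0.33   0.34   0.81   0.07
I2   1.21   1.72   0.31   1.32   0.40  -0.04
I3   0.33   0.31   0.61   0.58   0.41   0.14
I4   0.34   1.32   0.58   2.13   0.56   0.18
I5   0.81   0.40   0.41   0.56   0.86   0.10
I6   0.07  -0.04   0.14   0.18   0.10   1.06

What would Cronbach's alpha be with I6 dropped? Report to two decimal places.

α = 0.80

Remaining items: I1, I2, I3, I4, I5 (k = 5).
Σσ²ᵢ = 1.85 + 1.72 + 0.61 + 2.13 + 0.86 = 7.17
total variance = 7.17 + 2 × 6.27 = 19.71
α (item deleted) = (5/4)·(1 − 7.17/19.71) = 0.80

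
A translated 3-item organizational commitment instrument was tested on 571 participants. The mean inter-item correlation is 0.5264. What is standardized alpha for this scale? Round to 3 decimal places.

α = 0.769

Standardized α = k·r̄ / (1 + (k−1)·r̄) = 3 × 0.5264 / (1 + 2 × 0.5264)
  = 1.5792 / 2.0528 = 0.769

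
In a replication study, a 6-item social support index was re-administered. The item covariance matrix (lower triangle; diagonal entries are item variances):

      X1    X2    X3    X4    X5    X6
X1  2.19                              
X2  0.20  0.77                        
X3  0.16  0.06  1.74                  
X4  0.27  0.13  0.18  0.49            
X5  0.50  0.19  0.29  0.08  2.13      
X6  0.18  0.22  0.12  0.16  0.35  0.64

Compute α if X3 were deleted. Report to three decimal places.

α = 0.529

Remaining items: X1, X2, X4, X5, X6 (k = 5).
Σσ²ᵢ = 2.19 + 0.77 + 0.49 + 2.13 + 0.64 = 6.22
Var(T) = 6.22 + 2 × 2.28 = 10.78
α (item deleted) = (5/4)·(1 − 6.22/10.78) = 0.529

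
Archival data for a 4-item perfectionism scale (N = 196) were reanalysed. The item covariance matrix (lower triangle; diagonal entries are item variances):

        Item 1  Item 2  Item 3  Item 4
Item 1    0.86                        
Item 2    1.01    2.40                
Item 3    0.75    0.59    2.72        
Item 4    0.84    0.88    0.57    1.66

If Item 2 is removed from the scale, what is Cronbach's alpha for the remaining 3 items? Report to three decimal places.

α = 0.678

Remaining items: Item 1, Item 3, Item 4 (k = 3).
Σσᵢ² = 0.86 + 2.72 + 1.66 = 5.24
total variance = 5.24 + 2 × 2.16 = 9.56
α (item deleted) = (3/2)·(1 − 5.24/9.56) = 0.678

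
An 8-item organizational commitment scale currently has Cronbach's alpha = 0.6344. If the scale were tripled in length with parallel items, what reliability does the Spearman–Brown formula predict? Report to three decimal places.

predicted reliability = 0.839

Length factor m = 3
α' = m·α / (1 + (m−1)·α)
   = 3 × 0.6344 / (1 + (3 − 1) × 0.6344)
   = 1.9032 / 2.2688 = 0.839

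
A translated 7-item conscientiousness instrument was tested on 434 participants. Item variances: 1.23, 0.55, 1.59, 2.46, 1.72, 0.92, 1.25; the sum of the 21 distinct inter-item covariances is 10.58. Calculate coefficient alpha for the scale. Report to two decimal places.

ΣVar(i) = 1.23 + 0.55 + 1.59 + 2.46 + 1.72 + 0.92 + 1.25 = 9.72
Sum of distinct covariances = 10.58
σ²_total = ΣVar(i) + 2·Σcov = 9.72 + 2 × 10.58 = 30.88
α = (7/6)·(1 − 9.72/30.88) = 0.80

α = 0.80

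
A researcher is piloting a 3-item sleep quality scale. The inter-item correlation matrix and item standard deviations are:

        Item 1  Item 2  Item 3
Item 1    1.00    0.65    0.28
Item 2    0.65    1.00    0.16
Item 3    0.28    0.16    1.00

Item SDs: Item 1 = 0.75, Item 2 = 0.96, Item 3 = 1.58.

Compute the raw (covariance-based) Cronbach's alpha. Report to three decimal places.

Cronbach's alpha = 0.516

Σσ²ᵢ = 0.75² + 0.96² + 1.58² = 3.9805
Covariances σ_ij = r_ij · s_i · s_j:
  σ(Item 1,Item 2) = 0.65 × 0.75 × 0.96 = 0.4680
  σ(Item 1,Item 3) = 0.28 × 0.75 × 1.58 = 0.3318
  σ(Item 2,Item 3) = 0.16 × 0.96 × 1.58 = 0.2427
σ²_T = Σσ²ᵢ + 2·Σσ_ij = 3.9805 + 2 × 1.0425 = 6.0655
α = (3/2)·(1 − 3.9805/6.0655) = 0.516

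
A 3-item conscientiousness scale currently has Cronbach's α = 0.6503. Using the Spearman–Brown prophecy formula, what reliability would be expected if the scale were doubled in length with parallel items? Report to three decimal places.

Length factor m = 2
α' = m·α / (1 + (m−1)·α)
   = 2 × 0.6503 / (1 + (2 − 1) × 0.6503)
   = 1.3006 / 1.6503 = 0.788

predicted reliability = 0.788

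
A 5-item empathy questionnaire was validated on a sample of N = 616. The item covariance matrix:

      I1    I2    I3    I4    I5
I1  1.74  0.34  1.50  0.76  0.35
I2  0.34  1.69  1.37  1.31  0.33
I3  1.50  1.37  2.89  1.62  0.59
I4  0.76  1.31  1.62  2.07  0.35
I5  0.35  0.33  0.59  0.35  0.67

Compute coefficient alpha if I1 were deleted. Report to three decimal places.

α = 0.805

Remaining items: I2, I3, I4, I5 (k = 4).
ΣVar(i) = 1.69 + 2.89 + 2.07 + 0.67 = 7.32
σ²_T = 7.32 + 2 × 5.57 = 18.46
α (item deleted) = (4/3)·(1 − 7.32/18.46) = 0.805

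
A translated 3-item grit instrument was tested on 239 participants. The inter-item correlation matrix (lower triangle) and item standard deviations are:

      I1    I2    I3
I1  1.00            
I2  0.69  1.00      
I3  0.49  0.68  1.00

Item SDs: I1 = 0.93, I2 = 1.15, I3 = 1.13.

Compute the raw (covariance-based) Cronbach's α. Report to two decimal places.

α = 0.83

Σσ²ᵢ = 0.93² + 1.15² + 1.13² = 3.4643
Covariances σ_ij = r_ij · s_i · s_j:
  σ(I1,I2) = 0.69 × 0.93 × 1.15 = 0.7380
  σ(I1,I3) = 0.49 × 0.93 × 1.13 = 0.5149
  σ(I2,I3) = 0.68 × 1.15 × 1.13 = 0.8837
σ²_T = Σσ²ᵢ + 2·Σσ_ij = 3.4643 + 2 × 2.1366 = 7.7375
α = (3/2)·(1 − 3.4643/7.7375) = 0.83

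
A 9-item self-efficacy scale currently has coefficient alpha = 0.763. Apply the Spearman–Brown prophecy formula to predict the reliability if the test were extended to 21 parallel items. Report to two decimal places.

Length factor m = 21/9 = 2.3333
α' = m·α / (1 + (m−1)·α)
   = 21/9 × 0.763 / (1 + (21/9 − 1) × 0.763)
   = 1.7803 / 2.0173 = 0.88

predicted reliability = 0.88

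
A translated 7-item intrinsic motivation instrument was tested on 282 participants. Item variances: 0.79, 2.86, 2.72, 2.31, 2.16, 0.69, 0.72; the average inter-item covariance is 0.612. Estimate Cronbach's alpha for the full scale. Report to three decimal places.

Cronbach's alpha = 0.790

sum of item variances = 0.79 + 2.86 + 2.72 + 2.31 + 2.16 + 0.69 + 0.72 = 12.25
Sum of the 21 distinct covariances = 21 × 0.612 = 12.852
Var(T) = sum of item variances + 2·Σcov = 12.25 + 2 × 12.852 = 37.954
α = (7/6)·(1 − 12.25/37.954) = 0.790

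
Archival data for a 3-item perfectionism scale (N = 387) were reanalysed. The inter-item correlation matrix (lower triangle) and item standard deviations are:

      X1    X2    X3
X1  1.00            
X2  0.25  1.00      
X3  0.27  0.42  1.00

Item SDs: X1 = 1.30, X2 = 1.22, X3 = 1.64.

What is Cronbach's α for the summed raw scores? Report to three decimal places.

α = 0.573

Σσ²ᵢ = 1.30² + 1.22² + 1.64² = 5.8680
Covariances σ_ij = r_ij · s_i · s_j:
  σ(X1,X2) = 0.25 × 1.30 × 1.22 = 0.3965
  σ(X1,X3) = 0.27 × 1.30 × 1.64 = 0.5756
  σ(X2,X3) = 0.42 × 1.22 × 1.64 = 0.8403
σ²_T = Σσ²ᵢ + 2·Σσ_ij = 5.8680 + 2 × 1.8124 = 9.4928
α = (3/2)·(1 − 5.8680/9.4928) = 0.573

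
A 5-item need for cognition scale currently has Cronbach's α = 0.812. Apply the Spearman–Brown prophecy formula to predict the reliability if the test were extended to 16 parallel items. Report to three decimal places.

predicted reliability = 0.933

Length factor m = 16/5 = 3.2000
α' = m·α / (1 + (m−1)·α)
   = 16/5 × 0.812 / (1 + (16/5 − 1) × 0.812)
   = 2.5984 / 2.7864 = 0.933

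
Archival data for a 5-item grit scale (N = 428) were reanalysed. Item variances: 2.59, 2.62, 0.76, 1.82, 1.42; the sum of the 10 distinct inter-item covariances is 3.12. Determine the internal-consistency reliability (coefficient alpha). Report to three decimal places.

Σσ²ᵢ = 2.59 + 2.62 + 0.76 + 1.82 + 1.42 = 9.21
Sum of distinct covariances = 3.12
Var(T) = Σσ²ᵢ + 2·Σcov = 9.21 + 2 × 3.12 = 15.45
α = (5/4)·(1 − 9.21/15.45) = 0.505

coefficient alpha = 0.505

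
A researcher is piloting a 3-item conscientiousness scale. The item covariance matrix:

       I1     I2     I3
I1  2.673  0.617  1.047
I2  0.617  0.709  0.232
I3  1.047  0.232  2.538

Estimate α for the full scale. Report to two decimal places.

α = 0.59

sum of item variances = 2.673 + 0.709 + 2.538 = 5.920
Sum of off-diagonal covariances = 1.896
σ²_T = 5.920 + 2 × 1.896 = 9.712
α = (k/(k−1))·(1 − sum of item variances/σ²_T) = (3/2)·(1 − 5.920/9.712) = 0.59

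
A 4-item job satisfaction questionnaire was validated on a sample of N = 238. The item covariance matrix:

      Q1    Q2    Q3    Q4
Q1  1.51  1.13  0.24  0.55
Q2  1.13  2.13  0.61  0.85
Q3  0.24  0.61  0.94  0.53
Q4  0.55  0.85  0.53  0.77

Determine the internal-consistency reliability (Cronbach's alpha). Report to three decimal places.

sum of item variances = 1.51 + 2.13 + 0.94 + 0.77 = 5.35
Sum of the distinct covariances = 3.91
σ²_total = 5.35 + 2 × 3.91 = 13.17
α = (k/(k−1))·(1 − sum of item variances/σ²_total) = (4/3)·(1 − 5.35/13.17) = 0.792

Cronbach's alpha = 0.792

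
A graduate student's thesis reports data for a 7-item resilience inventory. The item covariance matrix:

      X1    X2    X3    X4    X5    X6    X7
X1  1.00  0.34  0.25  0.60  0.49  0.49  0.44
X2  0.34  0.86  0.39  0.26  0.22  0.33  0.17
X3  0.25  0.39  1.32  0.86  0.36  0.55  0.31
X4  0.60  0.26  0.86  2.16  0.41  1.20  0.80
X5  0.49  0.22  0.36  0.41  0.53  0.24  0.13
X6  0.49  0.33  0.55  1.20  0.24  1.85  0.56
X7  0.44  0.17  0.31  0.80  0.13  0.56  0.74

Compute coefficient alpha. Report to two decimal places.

ΣVar(i) = 1.00 + 0.86 + 1.32 + 2.16 + 0.53 + 1.85 + 0.74 = 8.46
Sum of the distinct covariances = 9.40
σ²_T = 8.46 + 2 × 9.40 = 27.26
α = (k/(k−1))·(1 − ΣVar(i)/σ²_T) = (7/6)·(1 − 8.46/27.26) = 0.80

coefficient alpha = 0.80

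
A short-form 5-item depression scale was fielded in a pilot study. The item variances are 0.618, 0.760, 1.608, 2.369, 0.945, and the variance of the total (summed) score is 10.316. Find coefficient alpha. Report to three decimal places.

ΣVar(i) = 0.618 + 0.760 + 1.608 + 2.369 + 0.945 = 6.300
α = (k/(k−1))·(1 − ΣVar(i)/Var(T)) = (5/4)·(1 − 6.300/10.316) = 0.487

α = 0.487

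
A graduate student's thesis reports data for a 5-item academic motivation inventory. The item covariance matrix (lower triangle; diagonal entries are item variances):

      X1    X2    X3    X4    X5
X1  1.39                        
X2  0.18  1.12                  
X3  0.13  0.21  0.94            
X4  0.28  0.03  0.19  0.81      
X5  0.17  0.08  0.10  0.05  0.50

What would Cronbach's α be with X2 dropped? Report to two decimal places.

Remaining items: X1, X3, X4, X5 (k = 4).
ΣVar(i) = 1.39 + 0.94 + 0.81 + 0.50 = 3.64
Var(T) = 3.64 + 2 × 0.92 = 5.48
α (item deleted) = (4/3)·(1 − 3.64/5.48) = 0.45

α = 0.45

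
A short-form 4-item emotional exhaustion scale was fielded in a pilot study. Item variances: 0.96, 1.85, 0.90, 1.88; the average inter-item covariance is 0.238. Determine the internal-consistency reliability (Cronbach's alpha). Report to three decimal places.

ΣVar(i) = 0.96 + 1.85 + 0.90 + 1.88 = 5.59
Sum of the 6 distinct covariances = 6 × 0.238 = 1.428
Var(T) = ΣVar(i) + 2·Σcov = 5.59 + 2 × 1.428 = 8.446
α = (4/3)·(1 − 5.59/8.446) = 0.451

α = 0.451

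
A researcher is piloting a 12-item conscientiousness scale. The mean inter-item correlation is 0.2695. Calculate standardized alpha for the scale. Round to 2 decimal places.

α = 0.82

Standardized α = k·r̄ / (1 + (k−1)·r̄) = 12 × 0.2695 / (1 + 11 × 0.2695)
  = 3.2340 / 3.9645 = 0.82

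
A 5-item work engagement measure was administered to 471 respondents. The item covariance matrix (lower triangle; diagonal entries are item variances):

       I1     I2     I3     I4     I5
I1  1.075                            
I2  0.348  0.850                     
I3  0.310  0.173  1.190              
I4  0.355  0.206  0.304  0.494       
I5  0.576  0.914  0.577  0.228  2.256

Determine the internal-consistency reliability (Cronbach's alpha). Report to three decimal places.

Σσ²ᵢ = 1.075 + 0.850 + 1.190 + 0.494 + 2.256 = 5.865
Sum of off-diagonal covariances = 3.991
σ²_total = 5.865 + 2 × 3.991 = 13.847
α = (k/(k−1))·(1 − Σσ²ᵢ/σ²_total) = (5/4)·(1 − 5.865/13.847) = 0.721

Cronbach's alpha = 0.721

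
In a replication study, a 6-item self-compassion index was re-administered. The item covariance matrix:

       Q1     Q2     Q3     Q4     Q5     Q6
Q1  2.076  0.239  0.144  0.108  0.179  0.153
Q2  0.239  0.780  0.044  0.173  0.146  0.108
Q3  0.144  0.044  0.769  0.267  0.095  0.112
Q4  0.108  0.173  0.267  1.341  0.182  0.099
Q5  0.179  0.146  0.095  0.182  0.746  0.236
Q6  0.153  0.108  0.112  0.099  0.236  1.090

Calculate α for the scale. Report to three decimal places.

Σσᵢ² = 2.076 + 0.780 + 0.769 + 1.341 + 0.746 + 1.090 = 6.802
Σ_{i<j} σ_ij = 2.285
σ²_T = 6.802 + 2 × 2.285 = 11.372
α = (k/(k−1))·(1 − Σσᵢ²/σ²_T) = (6/5)·(1 − 6.802/11.372) = 0.482

α = 0.482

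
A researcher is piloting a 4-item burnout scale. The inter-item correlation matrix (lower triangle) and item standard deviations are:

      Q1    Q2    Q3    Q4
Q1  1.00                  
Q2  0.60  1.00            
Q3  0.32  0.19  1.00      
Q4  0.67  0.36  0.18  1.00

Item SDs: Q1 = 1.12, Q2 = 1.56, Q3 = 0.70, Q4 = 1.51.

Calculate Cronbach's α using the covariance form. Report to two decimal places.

Σσ²ᵢ = 1.12² + 1.56² + 0.70² + 1.51² = 6.4581
Covariances σ_ij = r_ij · s_i · s_j:
  σ(Q1,Q2) = 0.60 × 1.12 × 1.56 = 1.0483
  σ(Q1,Q3) = 0.32 × 1.12 × 0.70 = 0.2509
  σ(Q1,Q4) = 0.67 × 1.12 × 1.51 = 1.1331
  σ(Q2,Q3) = 0.19 × 1.56 × 0.70 = 0.2075
  σ(Q2,Q4) = 0.36 × 1.56 × 1.51 = 0.8480
  σ(Q3,Q4) = 0.18 × 0.70 × 1.51 = 0.1903
σ²_T = Σσ²ᵢ + 2·Σσ_ij = 6.4581 + 2 × 3.6781 = 13.8143
α = (4/3)·(1 − 6.4581/13.8143) = 0.71

α = 0.71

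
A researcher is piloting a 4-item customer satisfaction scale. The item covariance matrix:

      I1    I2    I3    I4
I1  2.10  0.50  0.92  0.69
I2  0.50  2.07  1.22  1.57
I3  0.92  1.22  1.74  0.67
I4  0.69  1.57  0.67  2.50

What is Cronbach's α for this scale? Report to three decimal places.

Σσᵢ² = 2.10 + 2.07 + 1.74 + 2.50 = 8.41
Σ_{i<j} σ_ij = 5.57
Var(T) = 8.41 + 2 × 5.57 = 19.55
α = (k/(k−1))·(1 − Σσᵢ²/Var(T)) = (4/3)·(1 − 8.41/19.55) = 0.760

Cronbach's α = 0.760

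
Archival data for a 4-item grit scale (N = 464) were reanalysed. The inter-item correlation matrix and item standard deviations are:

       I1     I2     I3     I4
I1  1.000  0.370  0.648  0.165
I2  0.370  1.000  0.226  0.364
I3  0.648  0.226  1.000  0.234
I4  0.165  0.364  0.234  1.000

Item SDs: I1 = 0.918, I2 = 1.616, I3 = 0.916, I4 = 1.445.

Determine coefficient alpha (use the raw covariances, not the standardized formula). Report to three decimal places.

Σσ²ᵢ = 0.918² + 1.616² + 0.916² + 1.445² = 6.3813
Covariances σ_ij = r_ij · s_i · s_j:
  σ(I1,I2) = 0.370 × 0.918 × 1.616 = 0.5489
  σ(I1,I3) = 0.648 × 0.918 × 0.916 = 0.5449
  σ(I1,I4) = 0.165 × 0.918 × 1.445 = 0.2189
  σ(I2,I3) = 0.226 × 1.616 × 0.916 = 0.3345
  σ(I2,I4) = 0.364 × 1.616 × 1.445 = 0.8500
  σ(I3,I4) = 0.234 × 0.916 × 1.445 = 0.3097
σ²_T = Σσ²ᵢ + 2·Σσ_ij = 6.3813 + 2 × 2.8069 = 11.9951
α = (4/3)·(1 − 6.3813/11.9951) = 0.624

coefficient alpha = 0.624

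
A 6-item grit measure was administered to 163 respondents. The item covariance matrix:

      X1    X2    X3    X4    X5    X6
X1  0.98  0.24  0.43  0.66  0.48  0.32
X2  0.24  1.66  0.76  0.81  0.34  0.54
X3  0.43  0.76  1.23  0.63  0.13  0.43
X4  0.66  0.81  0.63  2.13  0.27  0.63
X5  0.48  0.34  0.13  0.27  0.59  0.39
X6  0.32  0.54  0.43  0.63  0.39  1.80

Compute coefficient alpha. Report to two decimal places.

ΣVar(i) = 0.98 + 1.66 + 1.23 + 2.13 + 0.59 + 1.80 = 8.39
Sum of the distinct covariances = 7.06
σ²_total = 8.39 + 2 × 7.06 = 22.51
α = (k/(k−1))·(1 − ΣVar(i)/σ²_total) = (6/5)·(1 − 8.39/22.51) = 0.75

α = 0.75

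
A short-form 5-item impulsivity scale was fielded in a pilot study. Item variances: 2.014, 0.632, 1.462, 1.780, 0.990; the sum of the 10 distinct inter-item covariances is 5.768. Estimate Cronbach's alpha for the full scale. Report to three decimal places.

Σσ²ᵢ = 2.014 + 0.632 + 1.462 + 1.780 + 0.990 = 6.878
Sum of distinct covariances = 5.768
Var(T) = Σσ²ᵢ + 2·Σcov = 6.878 + 2 × 5.768 = 18.414
α = (5/4)·(1 − 6.878/18.414) = 0.783

α = 0.783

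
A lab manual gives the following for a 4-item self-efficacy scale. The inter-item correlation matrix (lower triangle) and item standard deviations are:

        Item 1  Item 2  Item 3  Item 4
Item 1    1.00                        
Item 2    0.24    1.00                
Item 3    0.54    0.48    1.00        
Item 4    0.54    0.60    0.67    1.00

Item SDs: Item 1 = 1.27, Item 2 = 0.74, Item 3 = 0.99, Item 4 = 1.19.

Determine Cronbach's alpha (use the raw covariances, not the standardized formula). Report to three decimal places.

α = 0.797

Σσ²ᵢ = 1.27² + 0.74² + 0.99² + 1.19² = 4.5567
Covariances σ_ij = r_ij · s_i · s_j:
  σ(Item 1,Item 2) = 0.24 × 1.27 × 0.74 = 0.2256
  σ(Item 1,Item 3) = 0.54 × 1.27 × 0.99 = 0.6789
  σ(Item 1,Item 4) = 0.54 × 1.27 × 1.19 = 0.8161
  σ(Item 2,Item 3) = 0.48 × 0.74 × 0.99 = 0.3516
  σ(Item 2,Item 4) = 0.60 × 0.74 × 1.19 = 0.5284
  σ(Item 3,Item 4) = 0.67 × 0.99 × 1.19 = 0.7893
σ²_T = Σσ²ᵢ + 2·Σσ_ij = 4.5567 + 2 × 3.3899 = 11.3365
α = (4/3)·(1 − 4.5567/11.3365) = 0.797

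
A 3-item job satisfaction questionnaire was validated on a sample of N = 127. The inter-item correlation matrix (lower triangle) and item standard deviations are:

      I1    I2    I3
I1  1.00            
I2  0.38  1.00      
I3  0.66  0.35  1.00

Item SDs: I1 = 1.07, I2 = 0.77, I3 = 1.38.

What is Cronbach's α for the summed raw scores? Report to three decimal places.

Cronbach's α = 0.715

Σσ²ᵢ = 1.07² + 0.77² + 1.38² = 3.6422
Covariances σ_ij = r_ij · s_i · s_j:
  σ(I1,I2) = 0.38 × 1.07 × 0.77 = 0.3131
  σ(I1,I3) = 0.66 × 1.07 × 1.38 = 0.9746
  σ(I2,I3) = 0.35 × 0.77 × 1.38 = 0.3719
σ²_T = Σσ²ᵢ + 2·Σσ_ij = 3.6422 + 2 × 1.6596 = 6.9614
α = (3/2)·(1 − 3.6422/6.9614) = 0.715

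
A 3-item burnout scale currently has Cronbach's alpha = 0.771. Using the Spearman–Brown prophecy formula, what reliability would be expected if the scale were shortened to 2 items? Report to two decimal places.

Length factor m = 2/3 = 0.6667
α' = m·α / (1 − (1−m)·α)
   = 2/3 × 0.771 / (1 − (1 − 2/3) × 0.771)
   = 0.5140 / 0.7430 = 0.69

predicted reliability = 0.69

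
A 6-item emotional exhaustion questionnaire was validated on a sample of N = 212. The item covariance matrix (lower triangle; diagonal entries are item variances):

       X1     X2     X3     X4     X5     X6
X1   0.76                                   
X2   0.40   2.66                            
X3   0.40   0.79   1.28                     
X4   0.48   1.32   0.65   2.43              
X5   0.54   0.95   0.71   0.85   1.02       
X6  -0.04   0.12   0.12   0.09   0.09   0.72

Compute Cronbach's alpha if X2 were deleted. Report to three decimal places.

Remaining items: X1, X3, X4, X5, X6 (k = 5).
Σσᵢ² = 0.76 + 1.28 + 2.43 + 1.02 + 0.72 = 6.21
σ²_total = 6.21 + 2 × 3.89 = 13.99
α (item deleted) = (5/4)·(1 − 6.21/13.99) = 0.695

α = 0.695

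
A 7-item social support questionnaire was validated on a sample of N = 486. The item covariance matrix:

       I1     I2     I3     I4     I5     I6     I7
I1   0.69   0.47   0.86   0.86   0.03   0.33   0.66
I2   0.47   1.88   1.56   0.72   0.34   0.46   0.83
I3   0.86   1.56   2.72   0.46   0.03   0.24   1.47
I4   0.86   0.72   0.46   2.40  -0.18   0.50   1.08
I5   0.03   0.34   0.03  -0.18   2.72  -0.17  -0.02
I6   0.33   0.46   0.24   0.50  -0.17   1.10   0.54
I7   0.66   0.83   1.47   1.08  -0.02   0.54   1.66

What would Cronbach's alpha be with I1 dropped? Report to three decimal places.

α = 0.669

Remaining items: I2, I3, I4, I5, I6, I7 (k = 6).
sum of item variances = 1.88 + 2.72 + 2.40 + 2.72 + 1.10 + 1.66 = 12.48
σ²_total = 12.48 + 2 × 7.86 = 28.20
α (item deleted) = (6/5)·(1 − 12.48/28.20) = 0.669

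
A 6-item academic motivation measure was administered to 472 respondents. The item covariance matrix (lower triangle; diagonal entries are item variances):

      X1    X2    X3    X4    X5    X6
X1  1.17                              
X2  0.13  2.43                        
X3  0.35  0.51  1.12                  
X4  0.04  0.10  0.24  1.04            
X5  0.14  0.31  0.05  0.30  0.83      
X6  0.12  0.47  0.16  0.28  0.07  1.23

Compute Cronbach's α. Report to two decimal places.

Cronbach's α = 0.55

Σσᵢ² = 1.17 + 2.43 + 1.12 + 1.04 + 0.83 + 1.23 = 7.82
Sum of off-diagonal covariances = 3.27
total variance = 7.82 + 2 × 3.27 = 14.36
α = (k/(k−1))·(1 − Σσᵢ²/total variance) = (6/5)·(1 − 7.82/14.36) = 0.55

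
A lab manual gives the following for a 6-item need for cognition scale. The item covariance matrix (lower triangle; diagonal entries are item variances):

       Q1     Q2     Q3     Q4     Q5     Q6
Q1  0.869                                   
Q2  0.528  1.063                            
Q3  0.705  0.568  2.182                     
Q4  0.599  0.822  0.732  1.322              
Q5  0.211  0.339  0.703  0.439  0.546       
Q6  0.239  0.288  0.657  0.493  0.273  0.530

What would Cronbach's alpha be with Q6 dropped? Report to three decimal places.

Cronbach's alpha = 0.817

Remaining items: Q1, Q2, Q3, Q4, Q5 (k = 5).
ΣVar(i) = 0.869 + 1.063 + 2.182 + 1.322 + 0.546 = 5.982
Var(T) = 5.982 + 2 × 5.646 = 17.274
α (item deleted) = (5/4)·(1 − 5.982/17.274) = 0.817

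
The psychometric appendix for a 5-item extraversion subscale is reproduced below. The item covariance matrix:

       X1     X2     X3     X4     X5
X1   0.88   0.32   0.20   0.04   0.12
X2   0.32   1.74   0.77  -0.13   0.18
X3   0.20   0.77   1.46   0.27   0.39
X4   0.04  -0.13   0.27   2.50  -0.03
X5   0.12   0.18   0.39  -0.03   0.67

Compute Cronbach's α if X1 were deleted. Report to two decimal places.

α = 0.42

Remaining items: X2, X3, X4, X5 (k = 4).
Σσ²ᵢ = 1.74 + 1.46 + 2.50 + 0.67 = 6.37
σ²_total = 6.37 + 2 × 1.45 = 9.27
α (item deleted) = (4/3)·(1 − 6.37/9.27) = 0.42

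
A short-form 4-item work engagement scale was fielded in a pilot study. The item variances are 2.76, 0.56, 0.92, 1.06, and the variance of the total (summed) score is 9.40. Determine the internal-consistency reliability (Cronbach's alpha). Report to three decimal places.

α = 0.582

Σσ²ᵢ = 2.76 + 0.56 + 0.92 + 1.06 = 5.30
α = (k/(k−1))·(1 − Σσ²ᵢ/total variance) = (4/3)·(1 − 5.30/9.40) = 0.582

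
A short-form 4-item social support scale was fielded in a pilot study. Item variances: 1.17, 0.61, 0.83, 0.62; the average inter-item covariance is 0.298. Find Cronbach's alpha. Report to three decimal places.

α = 0.701

ΣVar(i) = 1.17 + 0.61 + 0.83 + 0.62 = 3.23
Sum of the 6 distinct covariances = 6 × 0.298 = 1.788
σ²_total = ΣVar(i) + 2·Σcov = 3.23 + 2 × 1.788 = 6.806
α = (4/3)·(1 − 3.23/6.806) = 0.701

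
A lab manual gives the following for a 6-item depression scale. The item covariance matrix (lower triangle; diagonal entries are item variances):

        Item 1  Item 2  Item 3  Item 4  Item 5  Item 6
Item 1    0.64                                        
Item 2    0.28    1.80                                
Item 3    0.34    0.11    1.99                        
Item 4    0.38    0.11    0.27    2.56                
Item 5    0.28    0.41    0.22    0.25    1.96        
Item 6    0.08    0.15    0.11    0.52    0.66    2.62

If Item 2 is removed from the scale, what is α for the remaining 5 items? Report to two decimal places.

α = 0.49

Remaining items: Item 1, Item 3, Item 4, Item 5, Item 6 (k = 5).
ΣVar(i) = 0.64 + 1.99 + 2.56 + 1.96 + 2.62 = 9.77
σ²_total = 9.77 + 2 × 3.11 = 15.99
α (item deleted) = (5/4)·(1 − 9.77/15.99) = 0.49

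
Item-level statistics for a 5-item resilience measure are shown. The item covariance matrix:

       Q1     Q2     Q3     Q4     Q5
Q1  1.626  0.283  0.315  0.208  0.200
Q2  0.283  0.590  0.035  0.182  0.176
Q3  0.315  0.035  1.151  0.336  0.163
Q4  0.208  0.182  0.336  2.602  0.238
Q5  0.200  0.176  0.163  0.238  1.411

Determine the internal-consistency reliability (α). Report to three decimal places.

α = 0.458

Σσᵢ² = 1.626 + 0.590 + 1.151 + 2.602 + 1.411 = 7.380
Sum of the distinct covariances = 2.136
Var(T) = 7.380 + 2 × 2.136 = 11.652
α = (k/(k−1))·(1 − Σσᵢ²/Var(T)) = (5/4)·(1 − 7.380/11.652) = 0.458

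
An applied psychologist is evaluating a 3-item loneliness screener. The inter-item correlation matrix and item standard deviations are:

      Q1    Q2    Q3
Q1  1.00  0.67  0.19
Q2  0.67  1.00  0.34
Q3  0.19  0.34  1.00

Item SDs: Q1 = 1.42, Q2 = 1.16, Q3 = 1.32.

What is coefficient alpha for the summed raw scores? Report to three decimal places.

coefficient alpha = 0.655

Σσ²ᵢ = 1.42² + 1.16² + 1.32² = 5.1044
Covariances σ_ij = r_ij · s_i · s_j:
  σ(Q1,Q2) = 0.67 × 1.42 × 1.16 = 1.1036
  σ(Q1,Q3) = 0.19 × 1.42 × 1.32 = 0.3561
  σ(Q2,Q3) = 0.34 × 1.16 × 1.32 = 0.5206
σ²_T = Σσ²ᵢ + 2·Σσ_ij = 5.1044 + 2 × 1.9803 = 9.0650
α = (3/2)·(1 − 5.1044/9.0650) = 0.655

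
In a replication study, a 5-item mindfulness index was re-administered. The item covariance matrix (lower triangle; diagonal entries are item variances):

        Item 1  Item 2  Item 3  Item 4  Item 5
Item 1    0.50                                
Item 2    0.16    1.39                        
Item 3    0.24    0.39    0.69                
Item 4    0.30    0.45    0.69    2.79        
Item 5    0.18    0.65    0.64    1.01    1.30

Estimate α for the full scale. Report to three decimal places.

α = 0.732

Σσᵢ² = 0.50 + 1.39 + 0.69 + 2.79 + 1.30 = 6.67
Sum of the distinct covariances = 4.71
total variance = 6.67 + 2 × 4.71 = 16.09
α = (k/(k−1))·(1 − Σσᵢ²/total variance) = (5/4)·(1 − 6.67/16.09) = 0.732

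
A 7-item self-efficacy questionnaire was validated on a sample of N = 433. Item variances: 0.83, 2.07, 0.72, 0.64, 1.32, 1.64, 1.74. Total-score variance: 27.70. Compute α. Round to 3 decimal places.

α = 0.789

sum of item variances = 0.83 + 2.07 + 0.72 + 0.64 + 1.32 + 1.64 + 1.74 = 8.96
α = (k/(k−1))·(1 − sum of item variances/σ²_total) = (7/6)·(1 − 8.96/27.70) = 0.789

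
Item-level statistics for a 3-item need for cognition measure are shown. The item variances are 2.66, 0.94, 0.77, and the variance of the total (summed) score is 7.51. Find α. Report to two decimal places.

Σσ²ᵢ = 2.66 + 0.94 + 0.77 = 4.37
α = (k/(k−1))·(1 − Σσ²ᵢ/Var(T)) = (3/2)·(1 − 4.37/7.51) = 0.63

α = 0.63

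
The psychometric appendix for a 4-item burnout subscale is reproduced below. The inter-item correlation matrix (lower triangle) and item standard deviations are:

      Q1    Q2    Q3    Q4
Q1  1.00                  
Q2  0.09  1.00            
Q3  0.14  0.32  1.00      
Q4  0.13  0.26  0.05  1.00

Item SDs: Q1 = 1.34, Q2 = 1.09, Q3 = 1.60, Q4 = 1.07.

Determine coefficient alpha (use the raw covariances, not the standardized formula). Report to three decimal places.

α = 0.425

Σσ²ᵢ = 1.34² + 1.09² + 1.60² + 1.07² = 6.6886
Covariances σ_ij = r_ij · s_i · s_j:
  σ(Q1,Q2) = 0.09 × 1.34 × 1.09 = 0.1315
  σ(Q1,Q3) = 0.14 × 1.34 × 1.60 = 0.3002
  σ(Q1,Q4) = 0.13 × 1.34 × 1.07 = 0.1864
  σ(Q2,Q3) = 0.32 × 1.09 × 1.60 = 0.5581
  σ(Q2,Q4) = 0.26 × 1.09 × 1.07 = 0.3032
  σ(Q3,Q4) = 0.05 × 1.60 × 1.07 = 0.0856
σ²_T = Σσ²ᵢ + 2·Σσ_ij = 6.6886 + 2 × 1.5650 = 9.8186
α = (4/3)·(1 − 6.6886/9.8186) = 0.425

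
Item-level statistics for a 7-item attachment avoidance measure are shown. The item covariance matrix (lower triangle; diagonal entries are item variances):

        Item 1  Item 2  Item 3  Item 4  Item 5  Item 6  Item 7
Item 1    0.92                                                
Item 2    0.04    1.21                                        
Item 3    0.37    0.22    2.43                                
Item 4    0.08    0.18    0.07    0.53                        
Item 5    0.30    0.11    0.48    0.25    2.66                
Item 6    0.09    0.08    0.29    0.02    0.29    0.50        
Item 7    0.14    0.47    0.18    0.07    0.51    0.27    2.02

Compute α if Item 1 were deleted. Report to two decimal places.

Remaining items: Item 2, Item 3, Item 4, Item 5, Item 6, Item 7 (k = 6).
ΣVar(i) = 1.21 + 2.43 + 0.53 + 2.66 + 0.50 + 2.02 = 9.35
σ²_T = 9.35 + 2 × 3.49 = 16.33
α (item deleted) = (6/5)·(1 − 9.35/16.33) = 0.51

α = 0.51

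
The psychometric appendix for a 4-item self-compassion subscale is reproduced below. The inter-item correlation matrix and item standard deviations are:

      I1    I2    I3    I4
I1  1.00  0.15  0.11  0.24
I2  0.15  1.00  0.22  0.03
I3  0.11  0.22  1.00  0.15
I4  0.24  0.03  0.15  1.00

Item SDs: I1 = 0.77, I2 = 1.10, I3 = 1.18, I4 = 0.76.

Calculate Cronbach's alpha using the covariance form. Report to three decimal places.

Σσ²ᵢ = 0.77² + 1.10² + 1.18² + 0.76² = 3.7729
Covariances σ_ij = r_ij · s_i · s_j:
  σ(I1,I2) = 0.15 × 0.77 × 1.10 = 0.1270
  σ(I1,I3) = 0.11 × 0.77 × 1.18 = 0.0999
  σ(I1,I4) = 0.24 × 0.77 × 0.76 = 0.1404
  σ(I2,I3) = 0.22 × 1.10 × 1.18 = 0.2856
  σ(I2,I4) = 0.03 × 1.10 × 0.76 = 0.0251
  σ(I3,I4) = 0.15 × 1.18 × 0.76 = 0.1345
σ²_T = Σσ²ᵢ + 2·Σσ_ij = 3.7729 + 2 × 0.8125 = 5.3979
α = (4/3)·(1 − 3.7729/5.3979) = 0.401

Cronbach's alpha = 0.401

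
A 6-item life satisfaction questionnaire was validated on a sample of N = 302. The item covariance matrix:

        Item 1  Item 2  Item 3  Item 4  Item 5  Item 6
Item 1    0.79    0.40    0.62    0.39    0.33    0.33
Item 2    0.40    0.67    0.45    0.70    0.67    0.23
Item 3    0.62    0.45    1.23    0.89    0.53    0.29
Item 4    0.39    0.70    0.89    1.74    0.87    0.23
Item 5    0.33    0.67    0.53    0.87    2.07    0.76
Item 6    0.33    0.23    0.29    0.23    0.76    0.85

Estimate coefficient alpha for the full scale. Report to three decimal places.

Σσ²ᵢ = 0.79 + 0.67 + 1.23 + 1.74 + 2.07 + 0.85 = 7.35
Σ_{i<j} σ_ij = 7.69
σ²_T = 7.35 + 2 × 7.69 = 22.73
α = (k/(k−1))·(1 − Σσ²ᵢ/σ²_T) = (6/5)·(1 − 7.35/22.73) = 0.812

α = 0.812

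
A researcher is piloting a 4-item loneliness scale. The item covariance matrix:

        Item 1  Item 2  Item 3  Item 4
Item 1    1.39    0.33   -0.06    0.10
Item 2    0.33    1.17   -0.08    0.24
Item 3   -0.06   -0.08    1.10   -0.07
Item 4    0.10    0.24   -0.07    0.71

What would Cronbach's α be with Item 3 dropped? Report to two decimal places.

Cronbach's α = 0.44

Remaining items: Item 1, Item 2, Item 4 (k = 3).
Σσᵢ² = 1.39 + 1.17 + 0.71 = 3.27
σ²_T = 3.27 + 2 × 0.67 = 4.61
α (item deleted) = (3/2)·(1 − 3.27/4.61) = 0.44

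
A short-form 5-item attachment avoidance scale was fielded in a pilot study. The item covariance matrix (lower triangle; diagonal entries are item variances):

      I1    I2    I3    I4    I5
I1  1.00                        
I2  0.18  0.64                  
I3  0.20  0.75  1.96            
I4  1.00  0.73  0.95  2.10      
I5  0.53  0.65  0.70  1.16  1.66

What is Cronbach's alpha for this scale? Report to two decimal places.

Cronbach's alpha = 0.81

Σσ²ᵢ = 1.00 + 0.64 + 1.96 + 2.10 + 1.66 = 7.36
Σ_{i<j} σ_ij = 6.85
σ²_total = 7.36 + 2 × 6.85 = 21.06
α = (k/(k−1))·(1 − Σσ²ᵢ/σ²_total) = (5/4)·(1 − 7.36/21.06) = 0.81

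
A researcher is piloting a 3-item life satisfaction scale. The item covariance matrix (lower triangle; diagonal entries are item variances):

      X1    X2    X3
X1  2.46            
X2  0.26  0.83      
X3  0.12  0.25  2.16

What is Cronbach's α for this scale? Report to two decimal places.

ΣVar(i) = 2.46 + 0.83 + 2.16 = 5.45
Sum of off-diagonal covariances = 0.63
σ²_T = 5.45 + 2 × 0.63 = 6.71
α = (k/(k−1))·(1 − ΣVar(i)/σ²_T) = (3/2)·(1 − 5.45/6.71) = 0.28

Cronbach's α = 0.28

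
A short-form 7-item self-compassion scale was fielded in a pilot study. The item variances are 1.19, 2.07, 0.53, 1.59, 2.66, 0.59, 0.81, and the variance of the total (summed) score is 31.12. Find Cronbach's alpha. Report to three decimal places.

Cronbach's alpha = 0.813

Σσᵢ² = 1.19 + 2.07 + 0.53 + 1.59 + 2.66 + 0.59 + 0.81 = 9.44
α = (k/(k−1))·(1 − Σσᵢ²/Var(T)) = (7/6)·(1 − 9.44/31.12) = 0.813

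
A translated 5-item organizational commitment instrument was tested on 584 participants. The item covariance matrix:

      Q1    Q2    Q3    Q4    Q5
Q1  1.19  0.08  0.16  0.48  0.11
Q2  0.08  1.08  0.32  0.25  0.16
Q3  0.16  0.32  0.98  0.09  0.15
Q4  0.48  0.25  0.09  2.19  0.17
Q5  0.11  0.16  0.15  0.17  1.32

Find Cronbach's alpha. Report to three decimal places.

Cronbach's alpha = 0.460

Σσᵢ² = 1.19 + 1.08 + 0.98 + 2.19 + 1.32 = 6.76
Σ_{i<j} σ_ij = 1.97
Var(T) = 6.76 + 2 × 1.97 = 10.70
α = (k/(k−1))·(1 − Σσᵢ²/Var(T)) = (5/4)·(1 − 6.76/10.70) = 0.460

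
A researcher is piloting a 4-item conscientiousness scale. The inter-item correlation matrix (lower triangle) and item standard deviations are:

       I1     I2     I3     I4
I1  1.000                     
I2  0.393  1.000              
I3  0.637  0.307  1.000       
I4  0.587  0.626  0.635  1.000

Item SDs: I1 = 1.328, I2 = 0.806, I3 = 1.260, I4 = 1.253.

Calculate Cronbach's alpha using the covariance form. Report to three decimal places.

Σσ²ᵢ = 1.328² + 0.806² + 1.260² + 1.253² = 5.5708
Covariances σ_ij = r_ij · s_i · s_j:
  σ(I1,I2) = 0.393 × 1.328 × 0.806 = 0.4207
  σ(I1,I3) = 0.637 × 1.328 × 1.260 = 1.0659
  σ(I1,I4) = 0.587 × 1.328 × 1.253 = 0.9768
  σ(I2,I3) = 0.307 × 0.806 × 1.260 = 0.3118
  σ(I2,I4) = 0.626 × 0.806 × 1.253 = 0.6322
  σ(I3,I4) = 0.635 × 1.260 × 1.253 = 1.0025
σ²_T = Σσ²ᵢ + 2·Σσ_ij = 5.5708 + 2 × 4.4099 = 14.3906
α = (4/3)·(1 − 5.5708/14.3906) = 0.817

α = 0.817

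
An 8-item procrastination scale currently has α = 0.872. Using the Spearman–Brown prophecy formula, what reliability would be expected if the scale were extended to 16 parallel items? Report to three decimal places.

predicted reliability = 0.932

Length factor m = 16/8 = 2.0000
α' = m·α / (1 + (m−1)·α)
   = 16/8 × 0.872 / (1 + (16/8 − 1) × 0.872)
   = 1.7440 / 1.8720 = 0.932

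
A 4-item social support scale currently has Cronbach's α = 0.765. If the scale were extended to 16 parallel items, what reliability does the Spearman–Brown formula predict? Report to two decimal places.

Length factor m = 16/4 = 4.0000
α' = m·α / (1 + (m−1)·α)
   = 16/4 × 0.765 / (1 + (16/4 − 1) × 0.765)
   = 3.0600 / 3.2950 = 0.93

predicted reliability = 0.93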